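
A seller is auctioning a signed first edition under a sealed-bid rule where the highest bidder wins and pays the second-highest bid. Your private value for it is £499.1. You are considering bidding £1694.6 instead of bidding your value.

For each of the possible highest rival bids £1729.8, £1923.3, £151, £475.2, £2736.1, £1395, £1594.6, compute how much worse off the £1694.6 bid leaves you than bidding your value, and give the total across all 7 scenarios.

The deviation costs you only when the competing bid falls strictly between £499.1 and £1694.6; elsewhere both bids give the same outcome.
£1729.8: outcomes coincide → loss £0.
£1923.3: outcomes coincide → loss £0.
£151: outcomes coincide → loss £0.
£475.2: outcomes coincide → loss £0.
£2736.1: outcomes coincide → loss £0.
£1395: truthful payoff £0, deviation payoff −£895.9 → loss £895.9.
£1594.6: truthful payoff £0, deviation payoff −£1095.5 → loss £1095.5.
Total loss = £895.9 + £1095.5 = £1991.4.
In a second-price auction your bid sets only whether you win, not what you pay, so bidding your true value is weakly dominant.

£1991.4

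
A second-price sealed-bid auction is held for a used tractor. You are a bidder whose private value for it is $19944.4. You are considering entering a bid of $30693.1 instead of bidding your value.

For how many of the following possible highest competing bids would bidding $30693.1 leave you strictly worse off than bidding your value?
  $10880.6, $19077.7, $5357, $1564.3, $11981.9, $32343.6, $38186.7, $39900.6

The deviation hurts exactly when the highest competing bid lies strictly between $19944.4 and $30693.1 — overbidding then wins at a price above your value.
$10880.6: below both → same outcome either way.
$19077.7: below both → same outcome either way.
$5357: below both → same outcome either way.
$1564.3: below both → same outcome either way.
$11981.9: below both → same outcome either way.
$32343.6: above both → same outcome either way.
$38186.7: above both → same outcome either way.
$39900.6: above both → same outcome either way.
Count: 0.

0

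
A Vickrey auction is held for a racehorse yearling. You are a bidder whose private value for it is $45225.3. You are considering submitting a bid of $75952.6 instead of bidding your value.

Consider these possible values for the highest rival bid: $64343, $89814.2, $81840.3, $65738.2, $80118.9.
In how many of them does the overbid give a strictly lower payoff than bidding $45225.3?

2

The deviation hurts exactly when the highest competing bid lies strictly between $45225.3 and $75952.6 — overbidding then wins at a price above your value.
$64343: inside the interval → strictly worse (loss $19117.7).
$89814.2: above both → same outcome either way.
$81840.3: above both → same outcome either way.
$65738.2: inside the interval → strictly worse (loss $20512.9).
$80118.9: above both → same outcome either way.
Count: 2.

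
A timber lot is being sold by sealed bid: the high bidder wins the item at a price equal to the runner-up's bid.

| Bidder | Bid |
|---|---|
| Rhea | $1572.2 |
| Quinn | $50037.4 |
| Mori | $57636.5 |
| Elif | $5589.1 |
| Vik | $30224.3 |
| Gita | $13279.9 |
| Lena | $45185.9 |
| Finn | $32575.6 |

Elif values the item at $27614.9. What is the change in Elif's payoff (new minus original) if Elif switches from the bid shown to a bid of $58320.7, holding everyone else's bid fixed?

The highest bid among the other bidders is $57636.5; Elif's bid doesn't change that.
Original bid $5589.1: Elif is not highest (top rival bid is $57636.5); payoff $0.
Alternative bid $58320.7: Elif is highest, pays the top rival bid $57636.5; payoff $27614.9 − $57636.5 = −$30021.6.
Change in payoff = −$30021.6 − ($0) = −$30021.6.

−$30021.6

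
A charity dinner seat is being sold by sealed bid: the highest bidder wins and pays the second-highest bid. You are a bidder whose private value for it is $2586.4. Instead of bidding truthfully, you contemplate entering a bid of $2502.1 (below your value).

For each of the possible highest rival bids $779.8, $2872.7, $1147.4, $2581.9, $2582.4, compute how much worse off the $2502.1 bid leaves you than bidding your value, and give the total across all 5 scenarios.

The deviation costs you only when the competing bid falls strictly between $2502.1 and $2586.4; elsewhere both bids give the same outcome.
$779.8: outcomes coincide → loss $0.
$2872.7: outcomes coincide → loss $0.
$1147.4: outcomes coincide → loss $0.
$2581.9: truthful payoff $4.5, deviation payoff $0 → loss $4.5.
$2582.4: truthful payoff $4, deviation payoff $0 → loss $4.
Total loss = $4.5 + $4 = $8.5.

$8.5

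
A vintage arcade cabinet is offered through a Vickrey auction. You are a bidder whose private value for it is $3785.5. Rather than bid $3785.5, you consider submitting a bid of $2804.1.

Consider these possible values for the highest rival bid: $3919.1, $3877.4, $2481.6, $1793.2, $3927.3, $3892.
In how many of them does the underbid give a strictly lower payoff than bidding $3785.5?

The deviation hurts exactly when the highest competing bid lies strictly between $2804.1 and $3785.5 — underbidding then forfeits a profitable win.
$3919.1: above both → same outcome either way.
$3877.4: above both → same outcome either way.
$2481.6: below both → same outcome either way.
$1793.2: below both → same outcome either way.
$3927.3: above both → same outcome either way.
$3892: above both → same outcome either way.
Count: 0.

0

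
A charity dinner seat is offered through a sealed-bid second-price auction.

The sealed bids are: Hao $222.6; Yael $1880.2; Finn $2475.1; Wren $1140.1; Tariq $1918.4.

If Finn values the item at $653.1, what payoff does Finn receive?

Highest bid: Finn at $2475.1, so Finn wins.
Second-highest bid: Tariq at $1918.4 — that is the price the winner pays.
Finn's payoff = value − price = $653.1 − $1918.4 = −$1265.3.

−$1265.3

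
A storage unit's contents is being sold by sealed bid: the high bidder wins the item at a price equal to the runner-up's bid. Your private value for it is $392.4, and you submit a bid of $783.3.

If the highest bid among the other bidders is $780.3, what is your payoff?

Your bid $783.3 exceeds the highest competing bid $780.3, so you win.
In a second-price auction the winner pays the second-highest bid, $780.3.
Payoff = value − price = $392.4 − $780.3 = −$387.9.

−$387.9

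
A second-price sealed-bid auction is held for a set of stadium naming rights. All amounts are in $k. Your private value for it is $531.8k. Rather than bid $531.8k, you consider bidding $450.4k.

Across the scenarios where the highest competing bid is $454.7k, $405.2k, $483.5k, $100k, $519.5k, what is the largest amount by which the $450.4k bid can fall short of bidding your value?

$77.1k

$454.7k: truthful gives $77.1k, deviation gives $0k → loss $77.1k.
$405.2k: same outcome either way → loss $0k.
$483.5k: truthful gives $48.3k, deviation gives $0k → loss $48.3k.
$100k: same outcome either way → loss $0k.
$519.5k: truthful gives $12.3k, deviation gives $0k → loss $12.3k.
Maximum loss: $77.1k.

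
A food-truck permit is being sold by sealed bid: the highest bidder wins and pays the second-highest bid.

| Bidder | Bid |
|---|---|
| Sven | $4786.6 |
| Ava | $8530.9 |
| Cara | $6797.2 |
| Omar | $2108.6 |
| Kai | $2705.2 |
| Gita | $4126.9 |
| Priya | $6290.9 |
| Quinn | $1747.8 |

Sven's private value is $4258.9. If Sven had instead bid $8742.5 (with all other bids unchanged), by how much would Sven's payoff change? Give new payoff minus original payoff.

The highest bid among the other bidders is $8530.9; Sven's bid doesn't change that.
Original bid $4786.6: Sven is not highest (top rival bid is $8530.9); payoff $0.
Alternative bid $8742.5: Sven is highest, pays the top rival bid $8530.9; payoff $4258.9 − $8530.9 = −$4272.
Change in payoff = −$4272 − ($0) = −$4272.

−$4272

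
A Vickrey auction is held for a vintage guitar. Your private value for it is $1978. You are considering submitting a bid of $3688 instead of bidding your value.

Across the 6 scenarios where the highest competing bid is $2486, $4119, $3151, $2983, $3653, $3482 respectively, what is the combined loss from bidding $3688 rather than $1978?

The deviation costs you only when the competing bid falls strictly between $1978 and $3688; elsewhere both bids give the same outcome.
$2486: truthful payoff $0, deviation payoff −$508 → loss $508.
$4119: outcomes coincide → loss $0.
$3151: truthful payoff $0, deviation payoff −$1173 → loss $1173.
$2983: truthful payoff $0, deviation payoff −$1005 → loss $1005.
$3653: truthful payoff $0, deviation payoff −$1675 → loss $1675.
$3482: truthful payoff $0, deviation payoff −$1504 → loss $1504.
Total loss = $508 + $1173 + $1005 + $1675 + $1504 = $5865.
In a second-price auction your bid sets only whether you win, not what you pay, so bidding your true value is weakly dominant.

$5865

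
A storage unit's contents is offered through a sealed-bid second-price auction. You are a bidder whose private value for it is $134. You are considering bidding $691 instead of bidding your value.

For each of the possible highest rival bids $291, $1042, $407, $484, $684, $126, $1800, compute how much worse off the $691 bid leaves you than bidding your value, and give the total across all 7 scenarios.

The deviation costs you only when the competing bid falls strictly between $134 and $691; elsewhere both bids give the same outcome.
$291: truthful payoff $0, deviation payoff −$157 → loss $157.
$1042: outcomes coincide → loss $0.
$407: truthful payoff $0, deviation payoff −$273 → loss $273.
$484: truthful payoff $0, deviation payoff −$350 → loss $350.
$684: truthful payoff $0, deviation payoff −$550 → loss $550.
$126: outcomes coincide → loss $0.
$1800: outcomes coincide → loss $0.
Total loss = $157 + $273 + $350 + $550 = $1330.

$1330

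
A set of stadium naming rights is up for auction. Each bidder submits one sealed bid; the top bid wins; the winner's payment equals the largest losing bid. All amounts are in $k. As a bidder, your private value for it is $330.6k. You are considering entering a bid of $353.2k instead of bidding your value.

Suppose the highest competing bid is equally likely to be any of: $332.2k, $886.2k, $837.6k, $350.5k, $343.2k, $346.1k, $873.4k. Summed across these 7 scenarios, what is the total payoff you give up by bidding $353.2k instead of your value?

The deviation costs you only when the competing bid falls strictly between $330.6k and $353.2k; elsewhere both bids give the same outcome.
$332.2k: truthful payoff $0k, deviation payoff −$1.6k → loss $1.6k.
$886.2k: outcomes coincide → loss $0k.
$837.6k: outcomes coincide → loss $0k.
$350.5k: truthful payoff $0k, deviation payoff −$19.9k → loss $19.9k.
$343.2k: truthful payoff $0k, deviation payoff −$12.6k → loss $12.6k.
$346.1k: truthful payoff $0k, deviation payoff −$15.5k → loss $15.5k.
$873.4k: outcomes coincide → loss $0k.
Total loss = $1.6k + $19.9k + $12.6k + $15.5k = $49.6k.
Truthful bidding weakly dominates here: raising your bid can only win items priced above your value, and lowering it can only forfeit items priced below.

$49.6k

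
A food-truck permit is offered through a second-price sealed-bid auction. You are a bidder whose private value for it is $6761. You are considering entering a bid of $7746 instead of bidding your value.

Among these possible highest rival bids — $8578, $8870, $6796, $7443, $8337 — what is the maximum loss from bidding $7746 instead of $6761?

$682

$8578: same outcome either way → loss $0.
$8870: same outcome either way → loss $0.
$6796: truthful gives $0, deviation gives −$35 → loss $35.
$7443: truthful gives $0, deviation gives −$682 → loss $682.
$8337: same outcome either way → loss $0.
Maximum loss: $682.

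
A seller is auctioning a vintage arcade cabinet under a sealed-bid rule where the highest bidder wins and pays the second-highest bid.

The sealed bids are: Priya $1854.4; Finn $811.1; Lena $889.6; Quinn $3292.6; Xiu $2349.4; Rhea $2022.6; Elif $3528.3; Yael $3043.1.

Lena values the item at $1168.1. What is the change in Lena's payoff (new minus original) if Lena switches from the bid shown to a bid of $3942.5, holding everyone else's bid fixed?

The highest bid among the other bidders is $3528.3; Lena's bid doesn't change that.
Original bid $889.6: Lena is not highest (top rival bid is $3528.3); payoff $0.
Alternative bid $3942.5: Lena is highest, pays the top rival bid $3528.3; payoff $1168.1 − $3528.3 = −$2360.2.
Change in payoff = −$2360.2 − ($0) = −$2360.2.

−$2360.2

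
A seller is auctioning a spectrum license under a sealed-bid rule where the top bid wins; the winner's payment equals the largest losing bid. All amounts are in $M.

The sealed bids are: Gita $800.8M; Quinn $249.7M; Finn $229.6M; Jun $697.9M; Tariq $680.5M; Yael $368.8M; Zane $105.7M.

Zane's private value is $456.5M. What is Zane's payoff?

$0M

Highest bid: Gita at $800.8M, so Gita wins.
Second-highest bid: Jun at $697.9M — that is the price the winner pays.
Zane did not win, so Zane pays nothing and receives nothing: payoff $0M.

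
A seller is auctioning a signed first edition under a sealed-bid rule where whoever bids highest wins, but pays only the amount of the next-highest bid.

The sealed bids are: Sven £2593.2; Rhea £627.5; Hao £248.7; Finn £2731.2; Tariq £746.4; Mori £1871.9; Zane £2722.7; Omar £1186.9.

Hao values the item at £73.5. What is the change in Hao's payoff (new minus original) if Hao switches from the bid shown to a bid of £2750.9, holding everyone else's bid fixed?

−£2657.7

The highest bid among the other bidders is £2731.2; Hao's bid doesn't change that.
Original bid £248.7: Hao is not highest (top rival bid is £2731.2); payoff £0.
Alternative bid £2750.9: Hao is highest, pays the top rival bid £2731.2; payoff £73.5 − £2731.2 = −£2657.7.
Change in payoff = −£2657.7 − (£0) = −£2657.7.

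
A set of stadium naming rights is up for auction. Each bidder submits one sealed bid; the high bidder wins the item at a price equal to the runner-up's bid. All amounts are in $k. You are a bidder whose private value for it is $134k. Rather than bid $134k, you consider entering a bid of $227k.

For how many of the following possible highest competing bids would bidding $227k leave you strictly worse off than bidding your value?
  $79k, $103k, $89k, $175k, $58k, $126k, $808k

1

The deviation hurts exactly when the highest competing bid lies strictly between $134k and $227k — overbidding then wins at a price above your value.
$79k: below both → same outcome either way.
$103k: below both → same outcome either way.
$89k: below both → same outcome either way.
$175k: inside the interval → strictly worse (loss $41k).
$58k: below both → same outcome either way.
$126k: below both → same outcome either way.
$808k: above both → same outcome either way.
Count: 1.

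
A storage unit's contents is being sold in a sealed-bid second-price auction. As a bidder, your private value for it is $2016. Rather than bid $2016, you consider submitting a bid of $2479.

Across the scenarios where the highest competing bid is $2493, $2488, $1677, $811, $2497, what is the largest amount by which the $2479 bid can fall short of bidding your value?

$2493: same outcome either way → loss $0.
$2488: same outcome either way → loss $0.
$1677: same outcome either way → loss $0.
$811: same outcome either way → loss $0.
$2497: same outcome either way → loss $0.
Maximum loss: $0.

$0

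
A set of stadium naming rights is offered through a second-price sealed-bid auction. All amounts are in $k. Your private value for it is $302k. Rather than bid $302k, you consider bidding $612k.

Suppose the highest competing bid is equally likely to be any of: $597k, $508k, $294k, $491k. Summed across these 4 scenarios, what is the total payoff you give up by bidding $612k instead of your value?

$690k

The deviation costs you only when the competing bid falls strictly between $302k and $612k; elsewhere both bids give the same outcome.
$597k: truthful payoff $0k, deviation payoff −$295k → loss $295k.
$508k: truthful payoff $0k, deviation payoff −$206k → loss $206k.
$294k: outcomes coincide → loss $0k.
$491k: truthful payoff $0k, deviation payoff −$189k → loss $189k.
Total loss = $295k + $206k + $189k = $690k.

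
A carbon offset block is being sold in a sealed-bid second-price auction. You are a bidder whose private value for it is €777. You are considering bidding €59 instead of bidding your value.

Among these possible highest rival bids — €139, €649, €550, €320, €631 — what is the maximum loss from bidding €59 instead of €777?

€638

€139: truthful gives €638, deviation gives €0 → loss €638.
€649: truthful gives €128, deviation gives €0 → loss €128.
€550: truthful gives €227, deviation gives €0 → loss €227.
€320: truthful gives €457, deviation gives €0 → loss €457.
€631: truthful gives €146, deviation gives €0 → loss €146.
Maximum loss: €638.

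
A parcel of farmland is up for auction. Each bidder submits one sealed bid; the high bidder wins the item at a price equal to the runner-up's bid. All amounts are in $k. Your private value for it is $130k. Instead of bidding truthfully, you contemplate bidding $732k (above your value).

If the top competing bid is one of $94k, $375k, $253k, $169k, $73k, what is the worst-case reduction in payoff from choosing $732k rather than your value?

$94k: same outcome either way → loss $0k.
$375k: truthful gives $0k, deviation gives −$245k → loss $245k.
$253k: truthful gives $0k, deviation gives −$123k → loss $123k.
$169k: truthful gives $0k, deviation gives −$39k → loss $39k.
$73k: same outcome either way → loss $0k.
Maximum loss: $245k.

$245k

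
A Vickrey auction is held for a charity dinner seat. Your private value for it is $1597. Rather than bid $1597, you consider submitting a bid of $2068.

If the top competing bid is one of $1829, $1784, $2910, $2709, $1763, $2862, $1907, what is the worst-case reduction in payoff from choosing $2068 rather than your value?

$310

$1829: truthful gives $0, deviation gives −$232 → loss $232.
$1784: truthful gives $0, deviation gives −$187 → loss $187.
$2910: same outcome either way → loss $0.
$2709: same outcome either way → loss $0.
$1763: truthful gives $0, deviation gives −$166 → loss $166.
$2862: same outcome either way → loss $0.
$1907: truthful gives $0, deviation gives −$310 → loss $310.
Maximum loss: $310.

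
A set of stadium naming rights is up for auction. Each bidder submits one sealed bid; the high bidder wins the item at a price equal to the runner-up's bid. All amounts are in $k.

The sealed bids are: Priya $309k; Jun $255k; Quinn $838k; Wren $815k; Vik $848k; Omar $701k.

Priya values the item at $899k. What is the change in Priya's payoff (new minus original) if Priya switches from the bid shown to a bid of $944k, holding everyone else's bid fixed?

$51k

The highest bid among the other bidders is $848k; Priya's bid doesn't change that.
Original bid $309k: Priya is not highest (top rival bid is $848k); payoff $0k.
Alternative bid $944k: Priya is highest, pays the top rival bid $848k; payoff $899k − $848k = $51k.
Change in payoff = $51k − ($0k) = $51k.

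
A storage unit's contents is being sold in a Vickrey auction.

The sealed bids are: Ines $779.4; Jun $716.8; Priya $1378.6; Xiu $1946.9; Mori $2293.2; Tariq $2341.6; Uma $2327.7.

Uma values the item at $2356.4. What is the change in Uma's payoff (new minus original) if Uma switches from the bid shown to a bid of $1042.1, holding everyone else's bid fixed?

$0

The highest bid among the other bidders is $2341.6; Uma's bid doesn't change that.
Original bid $2327.7: Uma is not highest (top rival bid is $2341.6); payoff $0.
Alternative bid $1042.1: Uma is not highest (top rival bid is $2341.6); payoff $0.
Change in payoff = $0 − ($0) = $0.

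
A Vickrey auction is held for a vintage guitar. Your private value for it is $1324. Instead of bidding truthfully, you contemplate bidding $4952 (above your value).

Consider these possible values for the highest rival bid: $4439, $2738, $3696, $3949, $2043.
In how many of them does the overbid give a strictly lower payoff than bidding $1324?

5

The deviation hurts exactly when the highest competing bid lies strictly between $1324 and $4952 — overbidding then wins at a price above your value.
$4439: inside the interval → strictly worse (loss $3115).
$2738: inside the interval → strictly worse (loss $1414).
$3696: inside the interval → strictly worse (loss $2372).
$3949: inside the interval → strictly worse (loss $2625).
$2043: inside the interval → strictly worse (loss $719).
Count: 5.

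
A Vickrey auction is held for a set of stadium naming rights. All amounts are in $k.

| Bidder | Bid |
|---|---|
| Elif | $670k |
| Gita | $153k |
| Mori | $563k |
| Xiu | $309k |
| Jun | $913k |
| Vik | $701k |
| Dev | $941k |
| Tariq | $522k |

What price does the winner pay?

Highest bid: Dev at $941k, so Dev wins.
Second-highest bid: Jun at $913k — that is the price the winner pays.

$913k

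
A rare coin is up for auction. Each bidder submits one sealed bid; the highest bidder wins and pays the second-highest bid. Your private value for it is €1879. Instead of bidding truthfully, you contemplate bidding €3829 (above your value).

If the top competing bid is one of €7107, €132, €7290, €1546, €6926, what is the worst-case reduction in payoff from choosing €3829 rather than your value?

€0

€7107: same outcome either way → loss €0.
€132: same outcome either way → loss €0.
€7290: same outcome either way → loss €0.
€1546: same outcome either way → loss €0.
€6926: same outcome either way → loss €0.
Maximum loss: €0.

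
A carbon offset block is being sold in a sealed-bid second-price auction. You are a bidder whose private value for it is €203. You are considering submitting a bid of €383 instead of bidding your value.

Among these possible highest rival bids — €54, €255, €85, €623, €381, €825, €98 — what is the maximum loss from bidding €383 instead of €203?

€54: same outcome either way → loss €0.
€255: truthful gives €0, deviation gives −€52 → loss €52.
€85: same outcome either way → loss €0.
€623: same outcome either way → loss €0.
€381: truthful gives €0, deviation gives −€178 → loss €178.
€825: same outcome either way → loss €0.
€98: same outcome either way → loss €0.
Maximum loss: €178.

€178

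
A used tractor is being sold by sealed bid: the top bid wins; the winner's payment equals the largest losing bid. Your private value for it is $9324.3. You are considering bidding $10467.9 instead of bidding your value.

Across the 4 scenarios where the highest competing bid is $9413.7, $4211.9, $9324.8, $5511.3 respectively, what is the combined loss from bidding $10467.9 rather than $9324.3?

$89.9

The deviation costs you only when the competing bid falls strictly between $9324.3 and $10467.9; elsewhere both bids give the same outcome.
$9413.7: truthful payoff $0, deviation payoff −$89.4 → loss $89.4.
$4211.9: outcomes coincide → loss $0.
$9324.8: truthful payoff $0, deviation payoff −$0.5 → loss $0.5.
$5511.3: outcomes coincide → loss $0.
Total loss = $89.4 + $0.5 = $89.9.
In a second-price auction your bid sets only whether you win, not what you pay, so bidding your true value is weakly dominant.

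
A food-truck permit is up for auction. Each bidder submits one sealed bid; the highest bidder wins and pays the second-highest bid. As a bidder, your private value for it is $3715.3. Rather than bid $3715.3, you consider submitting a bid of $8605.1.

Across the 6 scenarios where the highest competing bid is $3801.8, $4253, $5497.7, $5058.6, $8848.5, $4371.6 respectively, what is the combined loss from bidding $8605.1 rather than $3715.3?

$4406.2

The deviation costs you only when the competing bid falls strictly between $3715.3 and $8605.1; elsewhere both bids give the same outcome.
$3801.8: truthful payoff $0, deviation payoff −$86.5 → loss $86.5.
$4253: truthful payoff $0, deviation payoff −$537.7 → loss $537.7.
$5497.7: truthful payoff $0, deviation payoff −$1782.4 → loss $1782.4.
$5058.6: truthful payoff $0, deviation payoff −$1343.3 → loss $1343.3.
$8848.5: outcomes coincide → loss $0.
$4371.6: truthful payoff $0, deviation payoff −$656.3 → loss $656.3.
Total loss = $86.5 + $537.7 + $1782.4 + $1343.3 + $656.3 = $4406.2.
Because the price is fixed by the runner-up's bid, deviating from your value can only change a good outcome into a bad one — never the reverse.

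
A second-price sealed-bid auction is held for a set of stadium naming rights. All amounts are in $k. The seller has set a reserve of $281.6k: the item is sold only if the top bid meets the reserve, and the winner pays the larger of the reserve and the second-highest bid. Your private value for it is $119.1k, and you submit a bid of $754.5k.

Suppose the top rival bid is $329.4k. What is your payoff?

−$210.3k

Your bid $754.5k is the highest and exceeds the reserve.
Price = max(second-highest bid, reserve) = max($329.4k, $281.6k) = $329.4k.
Payoff = $119.1k − $329.4k = −$210.3k.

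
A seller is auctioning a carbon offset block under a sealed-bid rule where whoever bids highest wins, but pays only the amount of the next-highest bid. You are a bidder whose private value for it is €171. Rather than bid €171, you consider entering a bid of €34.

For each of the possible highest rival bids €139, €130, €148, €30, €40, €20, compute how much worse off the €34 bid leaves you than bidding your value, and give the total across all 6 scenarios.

The deviation costs you only when the competing bid falls strictly between €34 and €171; elsewhere both bids give the same outcome.
€139: truthful payoff €32, deviation payoff €0 → loss €32.
€130: truthful payoff €41, deviation payoff €0 → loss €41.
€148: truthful payoff €23, deviation payoff €0 → loss €23.
€30: outcomes coincide → loss €0.
€40: truthful payoff €131, deviation payoff €0 → loss €131.
€20: outcomes coincide → loss €0.
Total loss = €32 + €41 + €23 + €131 = €227.
Truthful bidding weakly dominates here: raising your bid can only win items priced above your value, and lowering it can only forfeit items priced below.

€227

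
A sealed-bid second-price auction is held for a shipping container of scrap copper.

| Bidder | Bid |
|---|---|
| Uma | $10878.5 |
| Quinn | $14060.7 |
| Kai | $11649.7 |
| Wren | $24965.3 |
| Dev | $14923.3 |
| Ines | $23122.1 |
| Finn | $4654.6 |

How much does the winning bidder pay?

$23122.1

Highest bid: Wren at $24965.3, so Wren wins.
Second-highest bid: Ines at $23122.1 — that is the price the winner pays.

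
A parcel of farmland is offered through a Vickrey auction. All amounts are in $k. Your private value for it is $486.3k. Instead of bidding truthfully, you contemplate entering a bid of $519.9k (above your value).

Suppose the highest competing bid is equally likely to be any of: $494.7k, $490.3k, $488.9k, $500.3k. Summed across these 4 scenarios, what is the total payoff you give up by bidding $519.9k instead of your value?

The deviation costs you only when the competing bid falls strictly between $486.3k and $519.9k; elsewhere both bids give the same outcome.
$494.7k: truthful payoff $0k, deviation payoff −$8.4k → loss $8.4k.
$490.3k: truthful payoff $0k, deviation payoff −$4k → loss $4k.
$488.9k: truthful payoff $0k, deviation payoff −$2.6k → loss $2.6k.
$500.3k: truthful payoff $0k, deviation payoff −$14k → loss $14k.
Total loss = $8.4k + $4k + $2.6k + $14k = $29k.
In a second-price auction your bid sets only whether you win, not what you pay, so bidding your true value is weakly dominant.

$29k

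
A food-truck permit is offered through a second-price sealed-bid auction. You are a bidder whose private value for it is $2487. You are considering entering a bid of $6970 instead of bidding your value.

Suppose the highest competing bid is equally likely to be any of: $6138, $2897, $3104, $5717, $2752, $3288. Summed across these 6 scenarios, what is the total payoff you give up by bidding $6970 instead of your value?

The deviation costs you only when the competing bid falls strictly between $2487 and $6970; elsewhere both bids give the same outcome.
$6138: truthful payoff $0, deviation payoff −$3651 → loss $3651.
$2897: truthful payoff $0, deviation payoff −$410 → loss $410.
$3104: truthful payoff $0, deviation payoff −$617 → loss $617.
$5717: truthful payoff $0, deviation payoff −$3230 → loss $3230.
$2752: truthful payoff $0, deviation payoff −$265 → loss $265.
$3288: truthful payoff $0, deviation payoff −$801 → loss $801.
Total loss = $3651 + $410 + $617 + $3230 + $265 + $801 = $8974.
Because the price is fixed by the runner-up's bid, deviating from your value can only change a good outcome into a bad one — never the reverse.

$8974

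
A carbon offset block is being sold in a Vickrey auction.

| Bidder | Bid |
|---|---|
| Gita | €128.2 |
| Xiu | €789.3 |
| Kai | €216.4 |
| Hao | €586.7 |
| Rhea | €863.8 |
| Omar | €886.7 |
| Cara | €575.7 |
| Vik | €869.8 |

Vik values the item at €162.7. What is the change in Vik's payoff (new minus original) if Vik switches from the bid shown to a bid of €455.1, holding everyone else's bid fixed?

The highest bid among the other bidders is €886.7; Vik's bid doesn't change that.
Original bid €869.8: Vik is not highest (top rival bid is €886.7); payoff €0.
Alternative bid €455.1: Vik is not highest (top rival bid is €886.7); payoff €0.
Change in payoff = €0 − (€0) = €0.

€0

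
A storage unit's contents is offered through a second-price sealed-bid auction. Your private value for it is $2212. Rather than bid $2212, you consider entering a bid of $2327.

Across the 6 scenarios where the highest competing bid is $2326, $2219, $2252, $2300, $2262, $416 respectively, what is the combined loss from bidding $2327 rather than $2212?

The deviation costs you only when the competing bid falls strictly between $2212 and $2327; elsewhere both bids give the same outcome.
$2326: truthful payoff $0, deviation payoff −$114 → loss $114.
$2219: truthful payoff $0, deviation payoff −$7 → loss $7.
$2252: truthful payoff $0, deviation payoff −$40 → loss $40.
$2300: truthful payoff $0, deviation payoff −$88 → loss $88.
$2262: truthful payoff $0, deviation payoff −$50 → loss $50.
$416: outcomes coincide → loss $0.
Total loss = $114 + $7 + $40 + $88 + $50 = $299.

$299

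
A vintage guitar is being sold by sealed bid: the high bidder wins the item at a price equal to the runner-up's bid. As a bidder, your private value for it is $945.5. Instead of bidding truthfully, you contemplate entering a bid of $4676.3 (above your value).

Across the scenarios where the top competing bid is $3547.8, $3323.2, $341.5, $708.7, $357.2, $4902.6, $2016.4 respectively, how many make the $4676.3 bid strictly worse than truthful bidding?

3

The deviation hurts exactly when the highest competing bid lies strictly between $945.5 and $4676.3 — overbidding then wins at a price above your value.
$3547.8: inside the interval → strictly worse (loss $2602.3).
$3323.2: inside the interval → strictly worse (loss $2377.7).
$341.5: below both → same outcome either way.
$708.7: below both → same outcome either way.
$357.2: below both → same outcome either way.
$4902.6: above both → same outcome either way.
$2016.4: inside the interval → strictly worse (loss $1070.9).
Count: 3.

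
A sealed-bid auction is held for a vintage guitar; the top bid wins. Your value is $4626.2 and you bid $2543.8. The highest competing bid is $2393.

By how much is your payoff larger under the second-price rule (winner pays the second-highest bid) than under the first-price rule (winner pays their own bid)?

You have the highest bid, so you win under either rule.
Second-price: pay $2393 → payoff $2233.2.
First-price: pay your own bid $2543.8 → payoff $2082.4.
Difference = $2233.2 − ($2082.4) = $150.8.

$150.8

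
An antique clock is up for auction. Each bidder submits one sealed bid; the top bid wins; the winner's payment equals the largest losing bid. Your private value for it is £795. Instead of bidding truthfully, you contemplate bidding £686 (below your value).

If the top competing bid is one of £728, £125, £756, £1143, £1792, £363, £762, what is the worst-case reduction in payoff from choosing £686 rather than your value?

£67

£728: truthful gives £67, deviation gives £0 → loss £67.
£125: same outcome either way → loss £0.
£756: truthful gives £39, deviation gives £0 → loss £39.
£1143: same outcome either way → loss £0.
£1792: same outcome either way → loss £0.
£363: same outcome either way → loss £0.
£762: truthful gives £33, deviation gives £0 → loss £33.
Maximum loss: £67.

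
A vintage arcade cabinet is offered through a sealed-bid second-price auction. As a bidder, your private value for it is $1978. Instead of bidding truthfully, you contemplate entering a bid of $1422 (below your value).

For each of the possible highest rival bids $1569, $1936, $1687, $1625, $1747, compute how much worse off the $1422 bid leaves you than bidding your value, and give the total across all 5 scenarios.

$1326

The deviation costs you only when the competing bid falls strictly between $1422 and $1978; elsewhere both bids give the same outcome.
$1569: truthful payoff $409, deviation payoff $0 → loss $409.
$1936: truthful payoff $42, deviation payoff $0 → loss $42.
$1687: truthful payoff $291, deviation payoff $0 → loss $291.
$1625: truthful payoff $353, deviation payoff $0 → loss $353.
$1747: truthful payoff $231, deviation payoff $0 → loss $231.
Total loss = $409 + $42 + $291 + $353 + $231 = $1326.
Because the price is fixed by the runner-up's bid, deviating from your value can only change a good outcome into a bad one — never the reverse.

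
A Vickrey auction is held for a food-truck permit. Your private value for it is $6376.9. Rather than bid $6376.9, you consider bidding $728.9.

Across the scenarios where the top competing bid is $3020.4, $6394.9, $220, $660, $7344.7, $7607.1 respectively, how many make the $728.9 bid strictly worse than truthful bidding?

1

The deviation hurts exactly when the highest competing bid lies strictly between $728.9 and $6376.9 — underbidding then forfeits a profitable win.
$3020.4: inside the interval → strictly worse (loss $3356.5).
$6394.9: above both → same outcome either way.
$220: below both → same outcome either way.
$660: below both → same outcome either way.
$7344.7: above both → same outcome either way.
$7607.1: above both → same outcome either way.
Count: 1.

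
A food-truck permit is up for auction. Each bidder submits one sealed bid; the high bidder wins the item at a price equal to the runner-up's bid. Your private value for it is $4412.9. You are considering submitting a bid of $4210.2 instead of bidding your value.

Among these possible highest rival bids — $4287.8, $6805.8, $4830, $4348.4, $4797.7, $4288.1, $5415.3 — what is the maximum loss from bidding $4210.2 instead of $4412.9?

$125.1

$4287.8: truthful gives $125.1, deviation gives $0 → loss $125.1.
$6805.8: same outcome either way → loss $0.
$4830: same outcome either way → loss $0.
$4348.4: truthful gives $64.5, deviation gives $0 → loss $64.5.
$4797.7: same outcome either way → loss $0.
$4288.1: truthful gives $124.8, deviation gives $0 → loss $124.8.
$5415.3: same outcome either way → loss $0.
Maximum loss: $125.1.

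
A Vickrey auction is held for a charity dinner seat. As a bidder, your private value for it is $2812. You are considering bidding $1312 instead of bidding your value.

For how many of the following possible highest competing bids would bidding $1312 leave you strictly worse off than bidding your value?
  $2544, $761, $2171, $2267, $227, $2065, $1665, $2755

The deviation hurts exactly when the highest competing bid lies strictly between $1312 and $2812 — underbidding then forfeits a profitable win.
$2544: inside the interval → strictly worse (loss $268).
$761: below both → same outcome either way.
$2171: inside the interval → strictly worse (loss $641).
$2267: inside the interval → strictly worse (loss $545).
$227: below both → same outcome either way.
$2065: inside the interval → strictly worse (loss $747).
$1665: inside the interval → strictly worse (loss $1147).
$2755: inside the interval → strictly worse (loss $57).
Count: 6.

6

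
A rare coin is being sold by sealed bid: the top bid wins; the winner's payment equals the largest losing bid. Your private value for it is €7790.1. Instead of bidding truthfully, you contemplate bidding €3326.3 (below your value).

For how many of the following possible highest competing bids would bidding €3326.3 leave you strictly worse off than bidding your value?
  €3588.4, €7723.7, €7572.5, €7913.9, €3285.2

The deviation hurts exactly when the highest competing bid lies strictly between €3326.3 and €7790.1 — underbidding then forfeits a profitable win.
€3588.4: inside the interval → strictly worse (loss €4201.7).
€7723.7: inside the interval → strictly worse (loss €66.4).
€7572.5: inside the interval → strictly worse (loss €217.6).
€7913.9: above both → same outcome either way.
€3285.2: below both → same outcome either way.
Count: 3.

3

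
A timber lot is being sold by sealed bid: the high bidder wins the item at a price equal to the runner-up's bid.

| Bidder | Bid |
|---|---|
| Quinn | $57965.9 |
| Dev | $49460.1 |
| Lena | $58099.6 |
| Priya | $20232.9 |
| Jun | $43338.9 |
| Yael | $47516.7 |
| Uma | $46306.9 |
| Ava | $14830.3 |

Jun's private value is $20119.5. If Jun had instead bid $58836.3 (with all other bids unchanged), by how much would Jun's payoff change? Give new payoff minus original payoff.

The highest bid among the other bidders is $58099.6; Jun's bid doesn't change that.
Original bid $43338.9: Jun is not highest (top rival bid is $58099.6); payoff $0.
Alternative bid $58836.3: Jun is highest, pays the top rival bid $58099.6; payoff $20119.5 − $58099.6 = −$37980.1.
Change in payoff = −$37980.1 − ($0) = −$37980.1.

−$37980.1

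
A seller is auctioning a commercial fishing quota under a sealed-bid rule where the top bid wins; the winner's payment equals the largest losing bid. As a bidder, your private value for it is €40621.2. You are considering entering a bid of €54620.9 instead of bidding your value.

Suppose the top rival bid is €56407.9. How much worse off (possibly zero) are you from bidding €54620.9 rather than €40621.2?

€0

Bidding your value €40621.2: you lose (since €40621.2 < €56407.9). Payoff €0.
Bidding €54620.9: you lose. Payoff €0.
Difference = €0 − €0 = €0; both bids lead to the same outcome because the competing bid is above both your value and your alternative bid.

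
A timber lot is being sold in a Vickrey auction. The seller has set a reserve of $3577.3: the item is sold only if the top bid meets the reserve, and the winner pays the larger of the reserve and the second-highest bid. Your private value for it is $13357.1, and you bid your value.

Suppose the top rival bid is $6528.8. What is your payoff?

Your bid $13357.1 is the highest and exceeds the reserve.
Price = max(second-highest bid, reserve) = max($6528.8, $3577.3) = $6528.8.
Payoff = $13357.1 − $6528.8 = $6828.3.

$6828.3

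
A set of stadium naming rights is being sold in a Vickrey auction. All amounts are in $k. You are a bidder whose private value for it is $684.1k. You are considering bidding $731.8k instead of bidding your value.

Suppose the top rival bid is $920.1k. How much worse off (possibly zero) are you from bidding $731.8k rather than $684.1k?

$0k

Bidding your value $684.1k: you lose (since $684.1k < $920.1k). Payoff $0k.
Bidding $731.8k: you lose. Payoff $0k.
Difference = $0k − $0k = $0k; both bids lead to the same outcome because the competing bid is above both your value and your alternative bid.
Truthful bidding weakly dominates here: raising your bid can only win items priced above your value, and lowering it can only forfeit items priced below.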